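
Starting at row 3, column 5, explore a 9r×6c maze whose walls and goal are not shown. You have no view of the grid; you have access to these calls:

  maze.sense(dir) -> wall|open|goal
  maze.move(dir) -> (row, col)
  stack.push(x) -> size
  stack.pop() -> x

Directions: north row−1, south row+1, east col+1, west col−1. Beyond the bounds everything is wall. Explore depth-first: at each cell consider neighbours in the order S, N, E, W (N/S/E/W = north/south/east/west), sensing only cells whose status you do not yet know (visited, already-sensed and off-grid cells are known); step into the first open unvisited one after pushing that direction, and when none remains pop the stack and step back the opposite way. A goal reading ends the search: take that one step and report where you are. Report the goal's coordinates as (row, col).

;; maze.sense(dir→south) => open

;; stack.push(x→south) => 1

;; maze.move(dir→south) => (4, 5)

;; maze.sense(dir→south) => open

;; stack.push(x→south) => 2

;; maze.move(dir→south) => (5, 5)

;; maze.sense(dir→south) => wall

;; maze.sense(dir→west) => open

;; stack.push(x→west) => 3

;; maze.move(dir→west) => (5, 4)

;; maze.sense(dir→south) => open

;; stack.push(x→south) => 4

;; maze.move(dir→south) => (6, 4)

;; maze.sense(dir→south) => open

;; stack.push(x→south) => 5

;; maze.move(dir→south) => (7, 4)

;; maze.sense(dir→south) => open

;; stack.push(x→south) => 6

;; maze.move(dir→south) => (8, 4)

;; maze.sense(dir→east) => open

;; stack.push(x→east) => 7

;; maze.move(dir→east) => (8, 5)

;; maze.sense(dir→north) => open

;; stack.push(x→north) => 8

;; maze.move(dir→north) => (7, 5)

;; stack.pop() => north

;; maze.move(dir→south) => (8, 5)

;; stack.pop() => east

;; maze.move(dir→west) => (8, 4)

;; maze.sense(dir→west) => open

;; stack.push(x→west) => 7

;; maze.move(dir→west) => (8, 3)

;; maze.sense(dir→north) => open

;; stack.push(x→north) => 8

;; maze.move(dir→north) => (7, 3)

;; maze.sense(dir→north) => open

;; stack.push(x→north) => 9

;; maze.move(dir→north) => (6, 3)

;; maze.sense(dir→north) => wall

;; maze.sense(dir→west) => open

;; stack.push(x→west) => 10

;; maze.move(dir→west) => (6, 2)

;; maze.sense(dir→south) => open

;; stack.push(x→south) => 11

;; maze.move(dir→south) => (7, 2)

;; maze.sense(dir→south) => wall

;; maze.sense(dir→west) => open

;; stack.push(x→west) => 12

;; maze.move(dir→west) => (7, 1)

;; maze.sense(dir→south) => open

;; stack.push(x→south) => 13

;; maze.move(dir→south) => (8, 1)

;; maze.sense(dir→west) => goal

;; maze.move(dir→west) => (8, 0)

Answer: (8, 0)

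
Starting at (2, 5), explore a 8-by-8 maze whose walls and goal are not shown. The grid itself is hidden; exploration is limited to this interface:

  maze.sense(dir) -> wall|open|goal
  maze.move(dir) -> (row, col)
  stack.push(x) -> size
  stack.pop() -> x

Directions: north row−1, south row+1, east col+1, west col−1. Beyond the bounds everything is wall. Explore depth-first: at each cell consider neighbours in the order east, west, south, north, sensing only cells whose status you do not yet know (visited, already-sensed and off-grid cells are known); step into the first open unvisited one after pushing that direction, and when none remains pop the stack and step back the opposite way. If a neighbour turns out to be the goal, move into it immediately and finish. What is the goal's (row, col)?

I call sense(east), : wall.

I use sense(west), : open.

Calling push(west), → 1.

Invoking move(west), and see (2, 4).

Invoking sense(west), which returns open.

Calling push(west), which returns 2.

I try move(west), and get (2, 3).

I invoke sense(west), yielding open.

Now I run push(west), : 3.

Using move(west), : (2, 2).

I use sense(west), : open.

Next I call push(west), which returns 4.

I invoke move(west), which returns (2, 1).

I invoke sense(west), — result: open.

Then push(west), and observe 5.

Then move(west), and see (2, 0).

I use sense(south), yielding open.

Calling push(south), and get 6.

Then move(south), : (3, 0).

Now I run sense(east), and observe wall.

Invoking sense(south), : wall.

Calling pop, yielding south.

Now I run move(north), giving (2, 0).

Calling sense(north), : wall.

Now I run pop(), which returns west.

I invoke move(east), giving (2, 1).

Using sense(north), → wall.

Invoking pop, and get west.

Now I run move(east), and see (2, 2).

Calling sense(south), : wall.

I try sense(north), : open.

Using push(north), yielding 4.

Invoking move(north), and see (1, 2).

Now I run sense(east), and observe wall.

I try sense(north), and get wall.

I try pop, and see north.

I invoke move(south), and get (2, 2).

I run pop, giving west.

Calling move(east), and get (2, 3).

I call sense(south), and get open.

I invoke push(south), giving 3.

Now I run move(south), : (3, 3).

Next I call sense(east), yielding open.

I call push(east), → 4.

Using move(east), and see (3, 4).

Then sense(east), → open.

I use push(east), and get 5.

Invoking move(east), → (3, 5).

I call sense(east), yielding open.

I run push(east), : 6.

Next I call move(east), giving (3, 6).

Next I call sense(east), → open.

Then push(east), and see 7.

Invoking move(east), and see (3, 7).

I invoke sense(south), yielding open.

Next I call push(south), : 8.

Next I call move(south), and get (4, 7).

I call sense(west), which returns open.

Using push(west), → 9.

I try move(west), : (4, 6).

I try sense(west), and see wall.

I use sense(south), and see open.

I run push(south), → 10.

Using move(south), and get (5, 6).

I use sense(east), and see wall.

Now I run sense(west), which returns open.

Next I call push(west), : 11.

Calling move(west), giving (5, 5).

I use sense(west), — result: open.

I run push(west), giving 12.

I call move(west), yielding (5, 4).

Invoking sense(west), : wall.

Invoking sense(south), yielding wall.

Now I run sense(north), — result: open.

Then push(north), and get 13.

I try move(north), and see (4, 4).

I use sense(west), : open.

Then push(west), : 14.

I invoke move(west), giving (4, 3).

I invoke sense(west), and see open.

I invoke push(west), yielding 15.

Using move(west), : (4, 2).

Now I run sense(west), — result: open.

I call push(west), which returns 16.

I try move(west), : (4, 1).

Now I run sense(south), and see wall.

I invoke pop, and get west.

Next I call move(east), : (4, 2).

I use sense(south), : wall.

I invoke pop, : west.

Calling move(east), giving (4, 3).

Next I call pop, and get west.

Calling move(east), giving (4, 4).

Using pop, and get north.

I run move(south), and get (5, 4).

Using pop(), giving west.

I run move(east), — result: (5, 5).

I invoke sense(south), which returns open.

Using push(south), yielding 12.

Then move(south), : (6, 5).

I use sense(east), giving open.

Then push(east), → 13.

Invoking move(east), yielding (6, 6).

I run sense(east), and see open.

Calling push(east), → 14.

Invoking move(east), and observe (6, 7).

Using sense(south), yielding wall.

I call pop, : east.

Calling move(west), and see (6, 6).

Calling sense(south), which returns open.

I invoke push(south), which returns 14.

Invoking move(south), yielding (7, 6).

Next I call sense(west), and get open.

Now I run push(west), which returns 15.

I invoke move(west), : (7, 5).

Invoking sense(west), — result: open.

Next I call push(west), and see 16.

I run move(west), yielding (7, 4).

I call sense(west), yielding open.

Calling push(west), → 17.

I try move(west), → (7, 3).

Next I call sense(west), and get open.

I run push(west), giving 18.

Next I call move(west), → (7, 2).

I invoke sense(west), yielding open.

I try push(west), — result: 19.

I call move(west), giving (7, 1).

Now I run sense(west), giving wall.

I run sense(north), giving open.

Now I run push(north), yielding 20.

Now I run move(north), yielding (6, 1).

Using sense(east), — result: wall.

Using sense(west), : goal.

I try move(west), yielding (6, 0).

Answer: (6, 0)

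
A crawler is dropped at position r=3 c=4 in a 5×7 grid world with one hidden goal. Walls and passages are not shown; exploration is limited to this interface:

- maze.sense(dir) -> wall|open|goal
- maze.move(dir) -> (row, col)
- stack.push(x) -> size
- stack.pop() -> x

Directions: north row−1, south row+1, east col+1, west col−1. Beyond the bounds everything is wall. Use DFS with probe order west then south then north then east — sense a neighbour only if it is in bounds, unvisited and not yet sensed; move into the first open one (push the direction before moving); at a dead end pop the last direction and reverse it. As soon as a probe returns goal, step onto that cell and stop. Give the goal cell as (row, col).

! 1. sense(dir='west') -> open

! 2. push(x='west') -> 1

! 3. move(dir='west') -> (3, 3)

! 4. sense(dir='west') -> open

! 5. push(x='west') -> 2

! 6. move(dir='west') -> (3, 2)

! 7. sense(dir='west') -> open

! 8. push(x='west') -> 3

! 9. move(dir='west') -> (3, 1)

! 10. sense(dir='west') -> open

! 11. push(x='west') -> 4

! 12. move(dir='west') -> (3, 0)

! 13. sense(dir='south') -> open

! 14. push(x='south') -> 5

! 15. move(dir='south') -> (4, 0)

! 16. sense(dir='east') -> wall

! 17. pop() -> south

! 18. move(dir='north') -> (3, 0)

! 19. sense(dir='north') -> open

! 20. push(x='north') -> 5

! 21. move(dir='north') -> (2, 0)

! 22. sense(dir='north') -> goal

! 23. move(dir='north') -> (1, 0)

Answer: (1, 0)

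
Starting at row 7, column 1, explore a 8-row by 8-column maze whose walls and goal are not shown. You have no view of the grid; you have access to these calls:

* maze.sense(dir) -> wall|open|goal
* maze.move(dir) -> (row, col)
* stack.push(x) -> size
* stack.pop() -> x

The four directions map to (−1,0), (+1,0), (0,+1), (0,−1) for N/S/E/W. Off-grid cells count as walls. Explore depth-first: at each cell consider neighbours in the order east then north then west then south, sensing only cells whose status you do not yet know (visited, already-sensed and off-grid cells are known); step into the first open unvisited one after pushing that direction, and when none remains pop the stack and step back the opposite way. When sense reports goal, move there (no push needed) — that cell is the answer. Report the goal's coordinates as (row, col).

Calling maze.sense on dir→east, giving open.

Next I call stack.push on x→east, : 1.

I use maze.move on dir→east, → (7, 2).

I call maze.sense on dir→east, : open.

I run stack.push on x→east, which returns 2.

Next I call maze.move on dir→east, → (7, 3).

I call maze.sense on dir→east, — result: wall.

I call maze.sense on dir→north, yielding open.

I try stack.push on x→north, — result: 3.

Invoking maze.move on dir→north, and see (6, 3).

Then maze.sense on dir→east, which returns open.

Invoking stack.push on x→east, — result: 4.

I call maze.move on dir→east, giving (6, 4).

I invoke maze.sense on dir→east, which returns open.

I call stack.push on x→east, — result: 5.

I try maze.move on dir→east, : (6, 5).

Then maze.sense on dir→east, and get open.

I invoke stack.push on x→east, yielding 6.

I use maze.move on dir→east, which returns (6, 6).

I call maze.sense on dir→east, → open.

Now I run stack.push on x→east, : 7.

I run maze.move on dir→east, → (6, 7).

Using maze.sense on dir→north, and observe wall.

I try maze.sense on dir→south, — result: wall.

Next I call stack.pop, and see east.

Now I run maze.move on dir→west, giving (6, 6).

Now I run maze.sense on dir→north, → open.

I run stack.push on x→north, and observe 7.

I use maze.move on dir→north, : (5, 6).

I invoke maze.sense on dir→north, and observe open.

Next I call stack.push on x→north, and observe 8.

Then maze.move on dir→north, and get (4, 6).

Calling maze.sense on dir→east, → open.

I invoke stack.push on x→east, which returns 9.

I run maze.move on dir→east, giving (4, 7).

Using maze.sense on dir→north, → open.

Calling stack.push on x→north, — result: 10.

I try maze.move on dir→north, and see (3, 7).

Using maze.sense on dir→north, : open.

Invoking stack.push on x→north, → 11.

Next I call maze.move on dir→north, which returns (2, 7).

I call maze.sense on dir→north, — result: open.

I run stack.push on x→north, and get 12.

Invoking maze.move on dir→north, which returns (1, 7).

I run maze.sense on dir→north, giving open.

Next I call stack.push on x→north, and get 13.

Now I run maze.move on dir→north, and observe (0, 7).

Invoking maze.sense on dir→west, and observe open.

I use stack.push on x→west, and observe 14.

Using maze.move on dir→west, → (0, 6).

I call maze.sense on dir→west, and see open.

I use stack.push on x→west, giving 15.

Using maze.move on dir→west, giving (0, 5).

Calling maze.sense on dir→west, and observe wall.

I try maze.sense on dir→south, and see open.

I call stack.push on x→south, — result: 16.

I invoke maze.move on dir→south, giving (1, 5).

I run maze.sense on dir→east, and observe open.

Now I run stack.push on x→east, which returns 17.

Next I call maze.move on dir→east, yielding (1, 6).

I call maze.sense on dir→south, yielding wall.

I use stack.pop, yielding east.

Using maze.move on dir→west, — result: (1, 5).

Using maze.sense on dir→west, — result: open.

I call stack.push on x→west, — result: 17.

Using maze.move on dir→west, and see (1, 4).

I try maze.sense on dir→west, : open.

I use stack.push on x→west, giving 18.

Using maze.move on dir→west, : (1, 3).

I run maze.sense on dir→north, yielding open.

Using stack.push on x→north, → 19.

I use maze.move on dir→north, → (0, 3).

I try maze.sense on dir→west, giving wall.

I use stack.pop, : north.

Invoking maze.move on dir→south, which returns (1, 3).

I call maze.sense on dir→west, — result: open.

I invoke stack.push on x→west, yielding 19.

I call maze.move on dir→west, — result: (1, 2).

I run maze.sense on dir→west, — result: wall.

Now I run maze.sense on dir→south, and get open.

I invoke stack.push on x→south, and see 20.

I use maze.move on dir→south, and observe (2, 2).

I use maze.sense on dir→east, : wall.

I invoke maze.sense on dir→west, giving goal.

Now I run maze.move on dir→west, and observe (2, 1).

Answer: (2, 1)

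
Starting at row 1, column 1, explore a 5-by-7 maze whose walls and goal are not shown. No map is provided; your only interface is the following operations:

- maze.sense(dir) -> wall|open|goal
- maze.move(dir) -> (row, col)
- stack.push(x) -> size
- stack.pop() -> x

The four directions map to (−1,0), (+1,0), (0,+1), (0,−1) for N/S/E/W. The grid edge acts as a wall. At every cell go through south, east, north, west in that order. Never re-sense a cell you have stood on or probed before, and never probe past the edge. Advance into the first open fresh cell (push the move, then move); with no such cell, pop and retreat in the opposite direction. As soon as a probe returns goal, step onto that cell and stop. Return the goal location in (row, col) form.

! maze.sense(dir: south) -> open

! stack.push(x: south) -> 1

! maze.move(dir: south) -> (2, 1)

! maze.sense(dir: south) -> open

! stack.push(x: south) -> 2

! maze.move(dir: south) -> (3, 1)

! maze.sense(dir: south) -> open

! stack.push(x: south) -> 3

! maze.move(dir: south) -> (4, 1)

! maze.sense(dir: east) -> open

! stack.push(x: east) -> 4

! maze.move(dir: east) -> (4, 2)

! maze.sense(dir: east) -> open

! stack.push(x: east) -> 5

! maze.move(dir: east) -> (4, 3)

! maze.sense(dir: east) -> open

! stack.push(x: east) -> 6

! maze.move(dir: east) -> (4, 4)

! maze.sense(dir: east) -> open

! stack.push(x: east) -> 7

! maze.move(dir: east) -> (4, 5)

! maze.sense(dir: east) -> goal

! maze.move(dir: east) -> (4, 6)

Answer: (4, 6)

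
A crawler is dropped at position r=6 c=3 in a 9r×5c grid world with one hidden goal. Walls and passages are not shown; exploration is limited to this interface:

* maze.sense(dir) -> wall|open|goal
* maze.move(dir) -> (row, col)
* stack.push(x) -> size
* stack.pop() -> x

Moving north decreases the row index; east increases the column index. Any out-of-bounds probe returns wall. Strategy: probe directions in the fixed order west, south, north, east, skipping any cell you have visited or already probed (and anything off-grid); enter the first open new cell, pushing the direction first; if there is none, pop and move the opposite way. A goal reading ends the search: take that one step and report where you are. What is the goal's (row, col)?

==> sense(dir=west)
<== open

==> push(x=west)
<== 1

==> move(dir=west)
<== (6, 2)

==> sense(dir=west)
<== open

==> push(x=west)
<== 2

==> move(dir=west)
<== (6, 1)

==> sense(dir=west)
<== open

==> push(x=west)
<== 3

==> move(dir=west)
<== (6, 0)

==> sense(dir=south)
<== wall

==> sense(dir=north)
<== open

==> push(x=north)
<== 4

==> move(dir=north)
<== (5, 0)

==> sense(dir=north)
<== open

==> push(x=north)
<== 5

==> move(dir=north)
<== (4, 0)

==> sense(dir=north)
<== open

==> push(x=north)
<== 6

==> move(dir=north)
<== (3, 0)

==> sense(dir=north)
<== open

==> push(x=north)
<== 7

==> move(dir=north)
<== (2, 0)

==> sense(dir=north)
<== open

==> push(x=north)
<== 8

==> move(dir=north)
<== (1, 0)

==> sense(dir=north)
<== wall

==> sense(dir=east)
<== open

==> push(x=east)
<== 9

==> move(dir=east)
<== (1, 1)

==> sense(dir=south)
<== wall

==> sense(dir=north)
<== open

==> push(x=north)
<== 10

==> move(dir=north)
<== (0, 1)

==> sense(dir=east)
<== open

==> push(x=east)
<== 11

==> move(dir=east)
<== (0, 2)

==> sense(dir=south)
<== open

==> push(x=south)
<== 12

==> move(dir=south)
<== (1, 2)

==> sense(dir=south)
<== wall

==> sense(dir=east)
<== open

==> push(x=east)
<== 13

==> move(dir=east)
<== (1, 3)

==> sense(dir=south)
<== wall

==> sense(dir=north)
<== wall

==> sense(dir=east)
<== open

==> push(x=east)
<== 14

==> move(dir=east)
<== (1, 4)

==> sense(dir=south)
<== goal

==> move(dir=south)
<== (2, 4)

Answer: (2, 4)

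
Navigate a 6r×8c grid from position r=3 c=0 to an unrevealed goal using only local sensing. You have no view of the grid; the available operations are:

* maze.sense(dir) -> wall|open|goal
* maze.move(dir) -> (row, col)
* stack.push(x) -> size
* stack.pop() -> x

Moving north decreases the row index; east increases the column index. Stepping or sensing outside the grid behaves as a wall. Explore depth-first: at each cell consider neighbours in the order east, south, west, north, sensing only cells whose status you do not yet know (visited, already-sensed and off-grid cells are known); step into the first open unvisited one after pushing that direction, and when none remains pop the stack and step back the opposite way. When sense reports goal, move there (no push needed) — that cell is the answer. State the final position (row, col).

>> sense(dir→east)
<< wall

>> sense(dir→south)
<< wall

>> sense(dir→north)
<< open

>> push(x→north)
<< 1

>> move(dir→north)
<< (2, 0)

>> sense(dir→east)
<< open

>> push(x→east)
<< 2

>> move(dir→east)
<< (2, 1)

>> sense(dir→east)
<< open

>> push(x→east)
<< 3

>> move(dir→east)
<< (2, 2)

>> sense(dir→east)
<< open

>> push(x→east)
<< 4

>> move(dir→east)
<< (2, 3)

>> sense(dir→east)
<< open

>> push(x→east)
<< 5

>> move(dir→east)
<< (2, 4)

>> sense(dir→east)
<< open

>> push(x→east)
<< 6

>> move(dir→east)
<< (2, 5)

>> sense(dir→east)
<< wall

>> sense(dir→south)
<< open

>> push(x→south)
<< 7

>> move(dir→south)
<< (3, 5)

>> sense(dir→east)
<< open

>> push(x→east)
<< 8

>> move(dir→east)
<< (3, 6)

>> sense(dir→east)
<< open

>> push(x→east)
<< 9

>> move(dir→east)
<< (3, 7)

>> sense(dir→south)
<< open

>> push(x→south)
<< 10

>> move(dir→south)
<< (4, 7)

>> sense(dir→south)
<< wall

>> sense(dir→west)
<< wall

>> pop()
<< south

>> move(dir→north)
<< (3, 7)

>> sense(dir→north)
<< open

>> push(x→north)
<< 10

>> move(dir→north)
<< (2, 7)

>> sense(dir→north)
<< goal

>> move(dir→north)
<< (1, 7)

Answer: (1, 7)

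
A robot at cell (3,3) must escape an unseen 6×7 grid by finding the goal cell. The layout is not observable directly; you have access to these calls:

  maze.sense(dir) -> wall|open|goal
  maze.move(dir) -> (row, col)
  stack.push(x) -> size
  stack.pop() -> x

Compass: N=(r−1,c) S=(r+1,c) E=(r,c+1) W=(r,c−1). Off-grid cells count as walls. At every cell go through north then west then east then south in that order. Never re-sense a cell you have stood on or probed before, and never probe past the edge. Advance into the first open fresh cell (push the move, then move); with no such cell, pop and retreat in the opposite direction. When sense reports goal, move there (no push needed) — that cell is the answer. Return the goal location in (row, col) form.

# 1. maze.sense(dir→north) : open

# 2. stack.push(x→north) : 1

# 3. maze.move(dir→north) : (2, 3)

# 4. maze.sense(dir→north) : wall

# 5. maze.sense(dir→west) : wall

# 6. maze.sense(dir→east) : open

# 7. stack.push(x→east) : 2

# 8. maze.move(dir→east) : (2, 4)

# 9. maze.sense(dir→north) : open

# 10. stack.push(x→north) : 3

# 11. maze.move(dir→north) : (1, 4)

# 12. maze.sense(dir→north) : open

# 13. stack.push(x→north) : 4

# 14. maze.move(dir→north) : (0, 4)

# 15. maze.sense(dir→west) : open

# 16. stack.push(x→west) : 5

# 17. maze.move(dir→west) : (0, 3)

# 18. maze.sense(dir→west) : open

# 19. stack.push(x→west) : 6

# 20. maze.move(dir→west) : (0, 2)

# 21. maze.sense(dir→west) : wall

# 22. maze.sense(dir→south) : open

# 23. stack.push(x→south) : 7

# 24. maze.move(dir→south) : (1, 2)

# 25. maze.sense(dir→west) : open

# 26. stack.push(x→west) : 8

# 27. maze.move(dir→west) : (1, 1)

# 28. maze.sense(dir→west) : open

# 29. stack.push(x→west) : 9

# 30. maze.move(dir→west) : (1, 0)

# 31. maze.sense(dir→north) : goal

# 32. maze.move(dir→north) : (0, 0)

Answer: (0, 0)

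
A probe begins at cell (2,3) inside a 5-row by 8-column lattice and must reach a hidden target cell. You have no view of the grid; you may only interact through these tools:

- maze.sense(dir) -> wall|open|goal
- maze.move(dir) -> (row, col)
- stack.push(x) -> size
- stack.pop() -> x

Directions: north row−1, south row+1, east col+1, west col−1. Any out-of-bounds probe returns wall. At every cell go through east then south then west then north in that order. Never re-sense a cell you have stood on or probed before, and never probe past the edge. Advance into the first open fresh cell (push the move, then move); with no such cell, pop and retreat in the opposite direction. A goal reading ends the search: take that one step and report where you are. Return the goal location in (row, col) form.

Step: sense[east]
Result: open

Step: push[east]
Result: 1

Step: move[east]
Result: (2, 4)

Step: sense[east]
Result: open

Step: push[east]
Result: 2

Step: move[east]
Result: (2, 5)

Step: sense[east]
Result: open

Step: push[east]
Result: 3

Step: move[east]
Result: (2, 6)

Step: sense[east]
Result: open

Step: push[east]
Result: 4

Step: move[east]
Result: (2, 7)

Step: sense[south]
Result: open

Step: push[south]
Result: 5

Step: move[south]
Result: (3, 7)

Step: sense[south]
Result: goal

Step: move[south]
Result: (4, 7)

Answer: (4, 7)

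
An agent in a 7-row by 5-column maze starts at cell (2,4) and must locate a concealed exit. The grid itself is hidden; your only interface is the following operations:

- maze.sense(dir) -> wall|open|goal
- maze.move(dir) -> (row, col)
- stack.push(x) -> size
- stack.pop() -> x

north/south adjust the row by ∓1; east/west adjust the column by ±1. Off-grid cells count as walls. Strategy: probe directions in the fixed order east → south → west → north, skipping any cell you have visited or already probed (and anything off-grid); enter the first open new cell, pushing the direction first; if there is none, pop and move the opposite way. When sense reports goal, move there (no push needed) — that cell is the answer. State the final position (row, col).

CALL maze.sense[dir='south']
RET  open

CALL stack.push[x='south']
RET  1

CALL maze.move[dir='south']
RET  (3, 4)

CALL maze.sense[dir='south']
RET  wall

CALL maze.sense[dir='west']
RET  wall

CALL stack.pop[]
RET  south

CALL maze.move[dir='north']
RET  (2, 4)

CALL maze.sense[dir='west']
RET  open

CALL stack.push[x='west']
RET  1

CALL maze.move[dir='west']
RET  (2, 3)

CALL maze.sense[dir='west']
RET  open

CALL stack.push[x='west']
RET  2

CALL maze.move[dir='west']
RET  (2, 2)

CALL maze.sense[dir='south']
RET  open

CALL stack.push[x='south']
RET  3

CALL maze.move[dir='south']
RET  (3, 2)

CALL maze.sense[dir='south']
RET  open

CALL stack.push[x='south']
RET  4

CALL maze.move[dir='south']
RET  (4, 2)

CALL maze.sense[dir='east']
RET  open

CALL stack.push[x='east']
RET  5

CALL maze.move[dir='east']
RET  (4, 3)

CALL maze.sense[dir='south']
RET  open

CALL stack.push[x='south']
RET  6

CALL maze.move[dir='south']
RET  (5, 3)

CALL maze.sense[dir='east']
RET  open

CALL stack.push[x='east']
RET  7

CALL maze.move[dir='east']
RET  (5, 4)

CALL maze.sense[dir='south']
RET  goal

CALL maze.move[dir='south']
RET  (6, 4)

Answer: (6, 4)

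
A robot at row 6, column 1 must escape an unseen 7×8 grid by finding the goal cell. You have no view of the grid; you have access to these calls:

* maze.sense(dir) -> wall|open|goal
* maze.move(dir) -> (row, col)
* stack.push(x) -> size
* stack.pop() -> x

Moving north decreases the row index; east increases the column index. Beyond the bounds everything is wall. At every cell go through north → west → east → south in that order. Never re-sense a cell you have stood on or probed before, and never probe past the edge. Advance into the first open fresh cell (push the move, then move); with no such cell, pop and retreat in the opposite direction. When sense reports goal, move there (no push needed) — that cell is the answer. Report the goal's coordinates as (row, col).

==> sense(dir='north')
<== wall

==> sense(dir='west')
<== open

==> push(x='west')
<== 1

==> move(dir='west')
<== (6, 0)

==> sense(dir='north')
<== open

==> push(x='north')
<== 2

==> move(dir='north')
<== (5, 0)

==> sense(dir='north')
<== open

==> push(x='north')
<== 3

==> move(dir='north')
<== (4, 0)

==> sense(dir='north')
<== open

==> push(x='north')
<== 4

==> move(dir='north')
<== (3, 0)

==> sense(dir='north')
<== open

==> push(x='north')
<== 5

==> move(dir='north')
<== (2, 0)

==> sense(dir='north')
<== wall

==> sense(dir='east')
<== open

==> push(x='east')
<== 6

==> move(dir='east')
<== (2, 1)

==> sense(dir='north')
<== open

==> push(x='north')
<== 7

==> move(dir='north')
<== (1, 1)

==> sense(dir='north')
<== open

==> push(x='north')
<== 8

==> move(dir='north')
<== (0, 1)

==> sense(dir='west')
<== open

==> push(x='west')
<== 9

==> move(dir='west')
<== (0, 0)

==> pop()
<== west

==> move(dir='east')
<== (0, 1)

==> sense(dir='east')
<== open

==> push(x='east')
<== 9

==> move(dir='east')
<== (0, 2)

==> sense(dir='east')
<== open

==> push(x='east')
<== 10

==> move(dir='east')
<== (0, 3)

==> sense(dir='east')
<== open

==> push(x='east')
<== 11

==> move(dir='east')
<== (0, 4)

==> sense(dir='east')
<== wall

==> sense(dir='south')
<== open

==> push(x='south')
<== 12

==> move(dir='south')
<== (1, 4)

==> sense(dir='west')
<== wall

==> sense(dir='east')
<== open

==> push(x='east')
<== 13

==> move(dir='east')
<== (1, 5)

==> sense(dir='east')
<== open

==> push(x='east')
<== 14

==> move(dir='east')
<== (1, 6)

==> sense(dir='north')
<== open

==> push(x='north')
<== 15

==> move(dir='north')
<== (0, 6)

==> sense(dir='east')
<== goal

==> move(dir='east')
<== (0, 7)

Answer: (0, 7)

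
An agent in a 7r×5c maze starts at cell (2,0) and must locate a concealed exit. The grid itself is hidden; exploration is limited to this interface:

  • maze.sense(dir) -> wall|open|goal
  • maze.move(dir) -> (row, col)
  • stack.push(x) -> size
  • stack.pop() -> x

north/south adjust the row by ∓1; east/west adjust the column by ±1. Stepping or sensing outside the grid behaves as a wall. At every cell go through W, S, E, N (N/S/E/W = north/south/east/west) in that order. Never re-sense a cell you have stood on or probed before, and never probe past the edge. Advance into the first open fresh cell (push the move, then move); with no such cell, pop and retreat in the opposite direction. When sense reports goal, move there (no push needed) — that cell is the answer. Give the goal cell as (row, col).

Then maze.sense with dir: south, which returns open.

Now I run stack.push with x: south, and observe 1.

Then maze.move with dir: south, giving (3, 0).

Using maze.sense with dir: south, and get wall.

I call maze.sense with dir: east, giving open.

I invoke stack.push with x: east, yielding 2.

Using maze.move with dir: east, : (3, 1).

Invoking maze.sense with dir: south, and observe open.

Then stack.push with x: south, and get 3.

I try maze.move with dir: south, and observe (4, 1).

I try maze.sense with dir: south, → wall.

Next I call maze.sense with dir: east, and observe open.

I run stack.push with x: east, yielding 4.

Calling maze.move with dir: east, → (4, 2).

I call maze.sense with dir: south, giving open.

Now I run stack.push with x: south, and see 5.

Using maze.move with dir: south, which returns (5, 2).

Next I call maze.sense with dir: south, giving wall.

I use maze.sense with dir: east, → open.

Using stack.push with x: east, → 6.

I run maze.move with dir: east, which returns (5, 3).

Next I call maze.sense with dir: south, and observe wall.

Then maze.sense with dir: east, — result: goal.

I call maze.move with dir: east, and get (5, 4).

Answer: (5, 4)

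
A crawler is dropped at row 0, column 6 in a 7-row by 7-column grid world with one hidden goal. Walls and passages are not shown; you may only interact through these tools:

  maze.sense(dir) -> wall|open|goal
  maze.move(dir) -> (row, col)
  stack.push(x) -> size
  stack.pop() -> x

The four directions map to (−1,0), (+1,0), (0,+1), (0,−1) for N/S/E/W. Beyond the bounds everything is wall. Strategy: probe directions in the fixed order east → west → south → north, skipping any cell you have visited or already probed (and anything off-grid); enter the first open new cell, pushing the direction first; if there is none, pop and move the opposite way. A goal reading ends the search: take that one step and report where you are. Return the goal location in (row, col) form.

==> sense(dir: west)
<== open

==> push(x: west)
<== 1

==> move(dir: west)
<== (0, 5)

==> sense(dir: west)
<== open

==> push(x: west)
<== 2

==> move(dir: west)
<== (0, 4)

==> sense(dir: west)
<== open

==> push(x: west)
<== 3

==> move(dir: west)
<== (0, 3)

==> sense(dir: west)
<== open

==> push(x: west)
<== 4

==> move(dir: west)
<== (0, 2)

==> sense(dir: west)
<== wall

==> sense(dir: south)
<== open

==> push(x: south)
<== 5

==> move(dir: south)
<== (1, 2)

==> sense(dir: east)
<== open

==> push(x: east)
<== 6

==> move(dir: east)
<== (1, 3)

==> sense(dir: east)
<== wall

==> sense(dir: south)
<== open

==> push(x: south)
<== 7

==> move(dir: south)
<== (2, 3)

==> sense(dir: east)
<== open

==> push(x: east)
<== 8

==> move(dir: east)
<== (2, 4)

==> sense(dir: east)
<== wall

==> sense(dir: south)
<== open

==> push(x: south)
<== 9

==> move(dir: south)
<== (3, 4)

==> sense(dir: east)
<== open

==> push(x: east)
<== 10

==> move(dir: east)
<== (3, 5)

==> sense(dir: east)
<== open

==> push(x: east)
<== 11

==> move(dir: east)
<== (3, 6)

==> sense(dir: south)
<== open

==> push(x: south)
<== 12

==> move(dir: south)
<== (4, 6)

==> sense(dir: west)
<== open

==> push(x: west)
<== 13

==> move(dir: west)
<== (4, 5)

==> sense(dir: west)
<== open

==> push(x: west)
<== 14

==> move(dir: west)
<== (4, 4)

==> sense(dir: west)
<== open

==> push(x: west)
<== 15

==> move(dir: west)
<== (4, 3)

==> sense(dir: west)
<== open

==> push(x: west)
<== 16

==> move(dir: west)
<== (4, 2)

==> sense(dir: west)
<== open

==> push(x: west)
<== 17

==> move(dir: west)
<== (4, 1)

==> sense(dir: west)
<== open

==> push(x: west)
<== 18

==> move(dir: west)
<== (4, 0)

==> sense(dir: south)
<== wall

==> sense(dir: north)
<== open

==> push(x: north)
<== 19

==> move(dir: north)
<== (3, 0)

==> sense(dir: east)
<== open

==> push(x: east)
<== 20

==> move(dir: east)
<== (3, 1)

==> sense(dir: east)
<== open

==> push(x: east)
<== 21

==> move(dir: east)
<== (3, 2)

==> sense(dir: east)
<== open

==> push(x: east)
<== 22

==> move(dir: east)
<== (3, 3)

==> pop()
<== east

==> move(dir: west)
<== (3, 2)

==> sense(dir: north)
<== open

==> push(x: north)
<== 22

==> move(dir: north)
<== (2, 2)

==> sense(dir: west)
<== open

==> push(x: west)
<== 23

==> move(dir: west)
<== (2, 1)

==> sense(dir: west)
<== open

==> push(x: west)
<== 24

==> move(dir: west)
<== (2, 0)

==> sense(dir: north)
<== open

==> push(x: north)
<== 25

==> move(dir: north)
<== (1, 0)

==> sense(dir: east)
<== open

==> push(x: east)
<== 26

==> move(dir: east)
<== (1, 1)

==> pop()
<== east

==> move(dir: west)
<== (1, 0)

==> sense(dir: north)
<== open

==> push(x: north)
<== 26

==> move(dir: north)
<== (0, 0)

==> pop()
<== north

==> move(dir: south)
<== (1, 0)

==> pop()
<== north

==> move(dir: south)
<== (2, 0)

==> pop()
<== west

==> move(dir: east)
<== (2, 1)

==> pop()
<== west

==> move(dir: east)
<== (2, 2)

==> pop()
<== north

==> move(dir: south)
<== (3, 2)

==> pop()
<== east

==> move(dir: west)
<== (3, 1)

==> pop()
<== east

==> move(dir: west)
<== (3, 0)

==> pop()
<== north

==> move(dir: south)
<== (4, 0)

==> pop()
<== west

==> move(dir: east)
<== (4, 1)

==> sense(dir: south)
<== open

==> push(x: south)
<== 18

==> move(dir: south)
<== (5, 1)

==> sense(dir: east)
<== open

==> push(x: east)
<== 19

==> move(dir: east)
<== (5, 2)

==> sense(dir: east)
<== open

==> push(x: east)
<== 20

==> move(dir: east)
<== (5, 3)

==> sense(dir: east)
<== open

==> push(x: east)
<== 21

==> move(dir: east)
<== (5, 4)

==> sense(dir: east)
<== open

==> push(x: east)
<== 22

==> move(dir: east)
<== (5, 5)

==> sense(dir: east)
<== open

==> push(x: east)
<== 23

==> move(dir: east)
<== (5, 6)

==> sense(dir: south)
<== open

==> push(x: south)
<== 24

==> move(dir: south)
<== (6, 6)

==> sense(dir: west)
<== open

==> push(x: west)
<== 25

==> move(dir: west)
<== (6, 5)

==> sense(dir: west)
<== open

==> push(x: west)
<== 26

==> move(dir: west)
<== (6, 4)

==> sense(dir: west)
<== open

==> push(x: west)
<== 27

==> move(dir: west)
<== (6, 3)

==> sense(dir: west)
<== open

==> push(x: west)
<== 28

==> move(dir: west)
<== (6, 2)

==> sense(dir: west)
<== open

==> push(x: west)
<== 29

==> move(dir: west)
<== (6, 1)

==> sense(dir: west)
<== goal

==> move(dir: west)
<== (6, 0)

Answer: (6, 0)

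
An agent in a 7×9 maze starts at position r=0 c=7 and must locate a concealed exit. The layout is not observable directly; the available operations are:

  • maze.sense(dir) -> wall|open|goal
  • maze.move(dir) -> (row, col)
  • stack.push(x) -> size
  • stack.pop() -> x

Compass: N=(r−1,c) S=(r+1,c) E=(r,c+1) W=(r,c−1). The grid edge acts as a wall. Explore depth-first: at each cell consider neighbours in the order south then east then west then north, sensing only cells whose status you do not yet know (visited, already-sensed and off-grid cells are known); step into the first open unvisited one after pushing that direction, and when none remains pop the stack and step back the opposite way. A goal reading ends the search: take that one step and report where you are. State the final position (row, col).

;; sense(dir→south) : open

;; push(x→south) : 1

;; move(dir→south) : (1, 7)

;; sense(dir→south) : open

;; push(x→south) : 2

;; move(dir→south) : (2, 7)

;; sense(dir→south) : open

;; push(x→south) : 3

;; move(dir→south) : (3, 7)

;; sense(dir→south) : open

;; push(x→south) : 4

;; move(dir→south) : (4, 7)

;; sense(dir→south) : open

;; push(x→south) : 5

;; move(dir→south) : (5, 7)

;; sense(dir→south) : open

;; push(x→south) : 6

;; move(dir→south) : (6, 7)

;; sense(dir→east) : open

;; push(x→east) : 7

;; move(dir→east) : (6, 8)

;; sense(dir→north) : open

;; push(x→north) : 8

;; move(dir→north) : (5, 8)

;; sense(dir→north) : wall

;; pop() : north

;; move(dir→south) : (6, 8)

;; pop() : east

;; move(dir→west) : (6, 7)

;; sense(dir→west) : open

;; push(x→west) : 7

;; move(dir→west) : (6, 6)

;; sense(dir→west) : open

;; push(x→west) : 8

;; move(dir→west) : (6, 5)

;; sense(dir→west) : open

;; push(x→west) : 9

;; move(dir→west) : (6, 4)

;; sense(dir→west) : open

;; push(x→west) : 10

;; move(dir→west) : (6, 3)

;; sense(dir→west) : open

;; push(x→west) : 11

;; move(dir→west) : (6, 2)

;; sense(dir→west) : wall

;; sense(dir→north) : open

;; push(x→north) : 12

;; move(dir→north) : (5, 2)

;; sense(dir→east) : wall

;; sense(dir→west) : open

;; push(x→west) : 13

;; move(dir→west) : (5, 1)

;; sense(dir→west) : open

;; push(x→west) : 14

;; move(dir→west) : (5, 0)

;; sense(dir→south) : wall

;; sense(dir→north) : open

;; push(x→north) : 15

;; move(dir→north) : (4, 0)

;; sense(dir→east) : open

;; push(x→east) : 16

;; move(dir→east) : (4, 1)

;; sense(dir→east) : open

;; push(x→east) : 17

;; move(dir→east) : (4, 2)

;; sense(dir→east) : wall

;; sense(dir→north) : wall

;; pop() : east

;; move(dir→west) : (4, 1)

;; sense(dir→north) : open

;; push(x→north) : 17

;; move(dir→north) : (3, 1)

;; sense(dir→west) : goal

;; move(dir→west) : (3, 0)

Answer: (3, 0)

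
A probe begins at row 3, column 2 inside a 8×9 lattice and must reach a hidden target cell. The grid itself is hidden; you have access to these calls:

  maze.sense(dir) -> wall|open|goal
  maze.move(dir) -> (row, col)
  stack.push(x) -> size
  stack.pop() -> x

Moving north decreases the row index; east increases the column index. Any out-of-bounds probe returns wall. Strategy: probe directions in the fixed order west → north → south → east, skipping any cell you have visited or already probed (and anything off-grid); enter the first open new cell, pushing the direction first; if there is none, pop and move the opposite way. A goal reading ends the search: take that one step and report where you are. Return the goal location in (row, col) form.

→ sense(dir=west)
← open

→ push(x=west)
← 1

→ move(dir=west)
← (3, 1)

→ sense(dir=west)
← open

→ push(x=west)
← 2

→ move(dir=west)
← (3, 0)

→ sense(dir=north)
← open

→ push(x=north)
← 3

→ move(dir=north)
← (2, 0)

→ sense(dir=north)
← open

→ push(x=north)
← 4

→ move(dir=north)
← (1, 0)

→ sense(dir=north)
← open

→ push(x=north)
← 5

→ move(dir=north)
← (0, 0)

→ sense(dir=east)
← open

→ push(x=east)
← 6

→ move(dir=east)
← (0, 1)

→ sense(dir=south)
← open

→ push(x=south)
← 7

→ move(dir=south)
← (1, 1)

→ sense(dir=south)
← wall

→ sense(dir=east)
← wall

→ pop()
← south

→ move(dir=north)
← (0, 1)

→ sense(dir=east)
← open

→ push(x=east)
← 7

→ move(dir=east)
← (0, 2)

→ sense(dir=east)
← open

→ push(x=east)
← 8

→ move(dir=east)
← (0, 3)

→ sense(dir=south)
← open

→ push(x=south)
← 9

→ move(dir=south)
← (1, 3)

→ sense(dir=south)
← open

→ push(x=south)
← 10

→ move(dir=south)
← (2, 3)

→ sense(dir=west)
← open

→ push(x=west)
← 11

→ move(dir=west)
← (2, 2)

→ pop()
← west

→ move(dir=east)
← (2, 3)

→ sense(dir=south)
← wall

→ sense(dir=east)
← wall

→ pop()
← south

→ move(dir=north)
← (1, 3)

→ sense(dir=east)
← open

→ push(x=east)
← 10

→ move(dir=east)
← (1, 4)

→ sense(dir=north)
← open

→ push(x=north)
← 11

→ move(dir=north)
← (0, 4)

→ sense(dir=east)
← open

→ push(x=east)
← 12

→ move(dir=east)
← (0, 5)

→ sense(dir=south)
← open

→ push(x=south)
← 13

→ move(dir=south)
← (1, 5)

→ sense(dir=south)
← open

→ push(x=south)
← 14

→ move(dir=south)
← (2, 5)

→ sense(dir=south)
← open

→ push(x=south)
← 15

→ move(dir=south)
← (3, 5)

→ sense(dir=west)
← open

→ push(x=west)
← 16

→ move(dir=west)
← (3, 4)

→ sense(dir=south)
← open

→ push(x=south)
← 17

→ move(dir=south)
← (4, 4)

→ sense(dir=west)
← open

→ push(x=west)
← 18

→ move(dir=west)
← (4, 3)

→ sense(dir=west)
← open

→ push(x=west)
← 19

→ move(dir=west)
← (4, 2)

→ sense(dir=west)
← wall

→ sense(dir=south)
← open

→ push(x=south)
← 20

→ move(dir=south)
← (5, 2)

→ sense(dir=west)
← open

→ push(x=west)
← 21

→ move(dir=west)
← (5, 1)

→ sense(dir=west)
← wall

→ sense(dir=south)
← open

→ push(x=south)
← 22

→ move(dir=south)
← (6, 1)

→ sense(dir=west)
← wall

→ sense(dir=south)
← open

→ push(x=south)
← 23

→ move(dir=south)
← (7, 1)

→ sense(dir=west)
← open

→ push(x=west)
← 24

→ move(dir=west)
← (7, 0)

→ pop()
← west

→ move(dir=east)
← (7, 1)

→ sense(dir=east)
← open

→ push(x=east)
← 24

→ move(dir=east)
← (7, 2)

→ sense(dir=north)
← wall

→ sense(dir=east)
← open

→ push(x=east)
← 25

→ move(dir=east)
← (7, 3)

→ sense(dir=north)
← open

→ push(x=north)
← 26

→ move(dir=north)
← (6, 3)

→ sense(dir=north)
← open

→ push(x=north)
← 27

→ move(dir=north)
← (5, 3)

→ sense(dir=east)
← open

→ push(x=east)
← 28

→ move(dir=east)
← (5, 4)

→ sense(dir=south)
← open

→ push(x=south)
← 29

→ move(dir=south)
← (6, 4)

→ sense(dir=south)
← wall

→ sense(dir=east)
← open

→ push(x=east)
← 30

→ move(dir=east)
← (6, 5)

→ sense(dir=north)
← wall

→ sense(dir=south)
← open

→ push(x=south)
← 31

→ move(dir=south)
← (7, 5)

→ sense(dir=east)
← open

→ push(x=east)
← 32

→ move(dir=east)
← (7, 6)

→ sense(dir=north)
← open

→ push(x=north)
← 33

→ move(dir=north)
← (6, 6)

→ sense(dir=north)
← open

→ push(x=north)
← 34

→ move(dir=north)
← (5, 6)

→ sense(dir=north)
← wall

→ sense(dir=east)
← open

→ push(x=east)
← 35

→ move(dir=east)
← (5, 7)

→ sense(dir=north)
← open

→ push(x=north)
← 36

→ move(dir=north)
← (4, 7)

→ sense(dir=north)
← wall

→ sense(dir=east)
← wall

→ pop()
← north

→ move(dir=south)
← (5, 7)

→ sense(dir=south)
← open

→ push(x=south)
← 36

→ move(dir=south)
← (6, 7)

→ sense(dir=south)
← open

→ push(x=south)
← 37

→ move(dir=south)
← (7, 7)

→ sense(dir=east)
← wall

→ pop()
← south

→ move(dir=north)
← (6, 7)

→ sense(dir=east)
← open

→ push(x=east)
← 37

→ move(dir=east)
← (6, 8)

→ sense(dir=north)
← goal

→ move(dir=north)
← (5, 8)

Answer: (5, 8)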